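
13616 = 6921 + 6695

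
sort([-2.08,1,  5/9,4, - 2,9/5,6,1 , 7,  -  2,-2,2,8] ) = [-2.08, - 2, - 2, - 2,5/9, 1,1,9/5, 2,4,6,7, 8 ]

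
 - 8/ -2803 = 8/2803 = 0.00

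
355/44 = 8 + 3/44 = 8.07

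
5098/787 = 5098/787 = 6.48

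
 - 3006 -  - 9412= 6406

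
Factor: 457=457^1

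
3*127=381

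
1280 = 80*16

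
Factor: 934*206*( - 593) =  - 2^2*103^1*467^1* 593^1 = - 114095572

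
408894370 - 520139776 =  -111245406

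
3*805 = 2415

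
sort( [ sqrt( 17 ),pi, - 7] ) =[ - 7, pi, sqrt( 17)]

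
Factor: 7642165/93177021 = 3^( - 1 )*5^1*7^(-1) * 37^1 * 53^( - 1)*101^1*409^1 * 83717^( - 1) 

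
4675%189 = 139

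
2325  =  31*75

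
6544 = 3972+2572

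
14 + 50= 64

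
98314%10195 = 6559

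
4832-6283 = - 1451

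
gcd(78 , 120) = 6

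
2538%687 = 477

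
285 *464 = 132240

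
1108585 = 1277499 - 168914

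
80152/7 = 11450 + 2/7 = 11450.29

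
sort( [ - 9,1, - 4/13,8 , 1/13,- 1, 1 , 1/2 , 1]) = [ - 9, - 1 , - 4/13,  1/13, 1/2, 1,1,1 , 8] 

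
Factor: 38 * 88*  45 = 150480=2^4*3^2*5^1*11^1*19^1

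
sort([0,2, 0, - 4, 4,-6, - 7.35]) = [-7.35, - 6, - 4 , 0,0,2, 4 ]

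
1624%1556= 68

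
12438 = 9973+2465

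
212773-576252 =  - 363479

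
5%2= 1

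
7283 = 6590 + 693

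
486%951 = 486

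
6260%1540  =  100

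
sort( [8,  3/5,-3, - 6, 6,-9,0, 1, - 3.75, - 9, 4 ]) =[ -9, - 9,  -  6, - 3.75,-3,0, 3/5,1,4,6, 8]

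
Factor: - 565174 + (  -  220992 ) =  - 2^1 * 393083^1=-786166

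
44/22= 2 = 2.00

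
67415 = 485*139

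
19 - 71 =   -  52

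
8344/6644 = 1 + 425/1661 =1.26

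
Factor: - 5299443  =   - 3^2*588827^1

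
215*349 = 75035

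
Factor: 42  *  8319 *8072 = 2820340656 = 2^4*3^2*7^1* 47^1*59^1*1009^1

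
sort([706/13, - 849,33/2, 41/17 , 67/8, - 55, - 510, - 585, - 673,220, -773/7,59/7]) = [ - 849, - 673, - 585, - 510,-773/7,  -  55, 41/17, 67/8,  59/7, 33/2, 706/13,220]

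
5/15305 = 1/3061 =0.00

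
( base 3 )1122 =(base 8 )54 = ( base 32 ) 1C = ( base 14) 32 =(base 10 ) 44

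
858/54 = 143/9  =  15.89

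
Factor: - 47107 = -17^2*163^1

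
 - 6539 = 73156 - 79695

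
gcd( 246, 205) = 41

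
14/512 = 7/256 = 0.03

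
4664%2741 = 1923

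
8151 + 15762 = 23913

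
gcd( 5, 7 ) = 1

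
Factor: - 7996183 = -13^1 * 193^1  *3187^1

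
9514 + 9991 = 19505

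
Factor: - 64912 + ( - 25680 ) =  - 2^5 * 19^1*149^1 = - 90592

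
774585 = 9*86065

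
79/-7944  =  -1 + 7865/7944 =-0.01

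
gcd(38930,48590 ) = 10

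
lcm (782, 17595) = 35190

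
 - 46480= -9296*5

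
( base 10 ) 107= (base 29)3K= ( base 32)3B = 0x6B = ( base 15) 72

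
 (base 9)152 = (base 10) 128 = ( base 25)53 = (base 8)200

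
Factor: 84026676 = 2^2 * 3^1*7002223^1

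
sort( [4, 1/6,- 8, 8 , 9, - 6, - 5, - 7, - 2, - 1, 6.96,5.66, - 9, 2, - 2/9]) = [-9, - 8,  -  7, - 6,  -  5, - 2,  -  1, - 2/9,  1/6 , 2 , 4 , 5.66, 6.96,8 , 9] 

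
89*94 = 8366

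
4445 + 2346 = 6791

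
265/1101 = 265/1101 = 0.24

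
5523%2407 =709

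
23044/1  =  23044 = 23044.00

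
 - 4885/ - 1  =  4885 + 0/1 =4885.00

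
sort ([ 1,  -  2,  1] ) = [- 2,  1, 1 ] 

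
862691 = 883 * 977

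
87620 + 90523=178143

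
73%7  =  3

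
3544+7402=10946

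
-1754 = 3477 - 5231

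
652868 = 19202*34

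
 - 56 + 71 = 15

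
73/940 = 73/940 = 0.08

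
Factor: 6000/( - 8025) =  - 80/107=- 2^4*5^1 * 107^(-1) 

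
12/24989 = 12/24989 =0.00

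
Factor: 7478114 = 2^1*7^1*29^1*113^1*163^1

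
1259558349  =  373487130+886071219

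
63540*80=5083200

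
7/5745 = 7/5745 = 0.00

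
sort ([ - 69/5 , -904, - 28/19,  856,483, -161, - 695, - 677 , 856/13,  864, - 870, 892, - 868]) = [  -  904, - 870,-868, - 695, - 677, - 161, - 69/5, - 28/19, 856/13, 483, 856,864 , 892]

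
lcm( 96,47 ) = 4512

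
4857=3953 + 904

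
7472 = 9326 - 1854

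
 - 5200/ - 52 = 100 + 0/1 =100.00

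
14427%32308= 14427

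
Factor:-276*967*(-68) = 18148656 = 2^4 * 3^1 * 17^1*23^1*967^1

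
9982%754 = 180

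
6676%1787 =1315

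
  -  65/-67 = 65/67 = 0.97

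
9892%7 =1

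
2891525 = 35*82615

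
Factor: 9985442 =2^1 * 79^1*63199^1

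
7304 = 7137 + 167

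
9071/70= 129  +  41/70 = 129.59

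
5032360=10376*485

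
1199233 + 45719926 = 46919159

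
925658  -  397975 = 527683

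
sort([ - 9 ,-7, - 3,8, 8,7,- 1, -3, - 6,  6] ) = [ - 9, -7, - 6,-3,-3, - 1,6,7  ,  8 , 8 ] 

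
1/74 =1/74 = 0.01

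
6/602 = 3/301 = 0.01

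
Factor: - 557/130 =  - 2^( - 1) * 5^( - 1 )*13^(- 1)*557^1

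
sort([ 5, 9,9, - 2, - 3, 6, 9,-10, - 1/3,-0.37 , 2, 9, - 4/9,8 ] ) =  [ - 10, - 3, - 2, - 4/9, - 0.37, - 1/3,2,  5, 6, 8,  9,9,9,9 ] 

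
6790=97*70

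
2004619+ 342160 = 2346779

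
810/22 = 405/11 = 36.82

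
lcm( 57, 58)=3306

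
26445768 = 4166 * 6348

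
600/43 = 13+41/43  =  13.95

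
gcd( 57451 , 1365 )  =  1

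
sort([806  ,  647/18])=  [ 647/18, 806]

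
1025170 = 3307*310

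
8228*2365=19459220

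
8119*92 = 746948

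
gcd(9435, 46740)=15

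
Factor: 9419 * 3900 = 36734100 = 2^2*3^1*5^2*13^1*9419^1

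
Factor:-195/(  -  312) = 2^ ( - 3 )*5^1 = 5/8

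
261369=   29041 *9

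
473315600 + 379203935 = 852519535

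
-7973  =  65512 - 73485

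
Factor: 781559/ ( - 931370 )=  - 2^( -1)*5^( - 1 )*11^(-1)*8467^ ( - 1)*781559^1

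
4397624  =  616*7139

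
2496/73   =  34 + 14/73 =34.19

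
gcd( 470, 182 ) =2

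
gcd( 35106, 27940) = 2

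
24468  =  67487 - 43019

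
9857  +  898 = 10755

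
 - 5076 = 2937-8013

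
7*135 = 945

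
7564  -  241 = 7323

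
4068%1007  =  40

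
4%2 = 0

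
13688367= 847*16161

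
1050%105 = 0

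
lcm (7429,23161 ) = 393737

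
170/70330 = 17/7033  =  0.00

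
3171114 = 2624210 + 546904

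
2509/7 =358+3/7 = 358.43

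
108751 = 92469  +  16282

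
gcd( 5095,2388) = 1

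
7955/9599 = 7955/9599 = 0.83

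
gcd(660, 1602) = 6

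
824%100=24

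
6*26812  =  160872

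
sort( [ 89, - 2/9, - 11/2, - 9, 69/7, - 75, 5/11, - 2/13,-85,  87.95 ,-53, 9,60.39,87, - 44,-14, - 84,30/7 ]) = [ - 85 , - 84,-75, - 53,-44,  -  14 ,-9,-11/2, - 2/9,-2/13,  5/11 , 30/7 , 9 , 69/7, 60.39, 87, 87.95,89]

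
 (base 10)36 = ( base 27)19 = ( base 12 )30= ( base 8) 44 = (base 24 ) 1c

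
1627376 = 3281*496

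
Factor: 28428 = 2^2*3^1*23^1*  103^1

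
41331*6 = 247986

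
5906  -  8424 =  - 2518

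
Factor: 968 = 2^3*11^2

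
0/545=0 = 0.00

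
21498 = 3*7166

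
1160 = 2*580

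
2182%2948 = 2182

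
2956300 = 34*86950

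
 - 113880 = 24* ( - 4745)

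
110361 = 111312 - 951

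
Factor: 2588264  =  2^3*7^1*46219^1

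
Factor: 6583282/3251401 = 2^1*103^ ( - 1 ) * 107^1*30763^1*31567^( - 1) 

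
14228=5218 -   -  9010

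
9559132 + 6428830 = 15987962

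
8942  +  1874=10816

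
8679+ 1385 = 10064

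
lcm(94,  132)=6204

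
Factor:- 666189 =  - 3^2 * 74021^1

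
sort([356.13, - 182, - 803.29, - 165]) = [-803.29, - 182, - 165 , 356.13]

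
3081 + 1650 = 4731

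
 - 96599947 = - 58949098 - 37650849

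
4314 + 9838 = 14152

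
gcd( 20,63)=1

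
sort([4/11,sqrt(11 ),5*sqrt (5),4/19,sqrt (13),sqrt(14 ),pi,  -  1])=[ - 1,4/19,4/11,pi,sqrt( 11), sqrt( 13 ),  sqrt(14),5*sqrt(5)] 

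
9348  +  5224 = 14572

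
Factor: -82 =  - 2^1 * 41^1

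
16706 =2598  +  14108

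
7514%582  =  530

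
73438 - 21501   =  51937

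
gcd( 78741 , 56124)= 9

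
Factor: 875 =5^3*7^1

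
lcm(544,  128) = 2176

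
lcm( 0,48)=0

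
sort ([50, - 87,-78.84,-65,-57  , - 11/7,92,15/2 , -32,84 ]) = [ - 87,-78.84, - 65, - 57 , - 32, - 11/7,15/2, 50,84, 92] 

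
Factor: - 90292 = -2^2*22573^1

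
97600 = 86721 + 10879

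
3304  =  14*236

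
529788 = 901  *588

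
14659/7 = 2094+1/7 = 2094.14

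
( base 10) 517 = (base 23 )mb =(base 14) 28D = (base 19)184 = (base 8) 1005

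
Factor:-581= - 7^1*83^1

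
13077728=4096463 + 8981265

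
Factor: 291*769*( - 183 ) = -40951557 = - 3^2*61^1 *97^1*769^1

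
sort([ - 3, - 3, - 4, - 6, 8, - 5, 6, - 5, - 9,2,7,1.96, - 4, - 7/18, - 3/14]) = [ - 9, - 6, - 5, - 5, -4, - 4, - 3, - 3, - 7/18, - 3/14, 1.96,2,6,7,8 ] 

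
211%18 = 13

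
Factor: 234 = 2^1*3^2*13^1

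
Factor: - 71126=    - 2^1*11^1* 53^1*61^1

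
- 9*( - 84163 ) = 757467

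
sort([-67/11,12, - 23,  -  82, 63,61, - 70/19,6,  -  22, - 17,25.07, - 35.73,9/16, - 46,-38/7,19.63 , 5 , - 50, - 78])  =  [ - 82, - 78,  -  50,  -  46, - 35.73,-23, - 22,-17, - 67/11,-38/7, - 70/19, 9/16,5,6, 12, 19.63,  25.07, 61,63] 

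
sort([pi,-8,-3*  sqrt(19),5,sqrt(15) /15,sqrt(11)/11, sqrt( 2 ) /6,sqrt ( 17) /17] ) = [ - 3*sqrt(19)  , - 8, sqrt (2)/6,  sqrt ( 17)/17, sqrt( 15 ) /15,sqrt( 11 )/11,pi, 5 ] 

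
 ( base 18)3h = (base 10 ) 71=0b1000111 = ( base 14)51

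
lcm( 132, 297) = 1188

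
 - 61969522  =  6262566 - 68232088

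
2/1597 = 2/1597 = 0.00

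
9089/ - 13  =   -700 + 11/13 = -  699.15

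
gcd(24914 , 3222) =2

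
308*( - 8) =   -  2464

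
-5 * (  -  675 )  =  3375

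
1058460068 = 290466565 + 767993503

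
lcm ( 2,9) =18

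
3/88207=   3/88207=0.00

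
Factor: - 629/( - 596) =2^( - 2)*17^1*37^1*149^ (- 1)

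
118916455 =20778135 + 98138320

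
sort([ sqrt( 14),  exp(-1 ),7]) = [ exp( - 1),sqrt( 14 ),7 ]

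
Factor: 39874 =2^1*19937^1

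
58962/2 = 29481 = 29481.00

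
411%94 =35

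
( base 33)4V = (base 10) 163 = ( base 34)4r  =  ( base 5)1123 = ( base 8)243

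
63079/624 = 101 + 55/624 = 101.09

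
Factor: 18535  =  5^1  *  11^1*337^1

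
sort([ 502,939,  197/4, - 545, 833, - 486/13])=[ - 545, - 486/13,197/4,502, 833,939] 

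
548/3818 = 274/1909=0.14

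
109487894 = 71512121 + 37975773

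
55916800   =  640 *87370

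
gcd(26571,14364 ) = 3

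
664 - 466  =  198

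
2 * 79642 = 159284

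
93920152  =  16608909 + 77311243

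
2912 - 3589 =-677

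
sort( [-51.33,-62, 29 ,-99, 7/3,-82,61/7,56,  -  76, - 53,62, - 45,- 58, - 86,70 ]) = [ - 99,  -  86,-82,  -  76,-62, - 58, - 53,-51.33,-45,7/3, 61/7, 29,56, 62,70] 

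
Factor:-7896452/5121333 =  - 2^2*3^( - 3)*7^( - 4 )*23^1*79^(-1 )*85831^1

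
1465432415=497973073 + 967459342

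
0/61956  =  0 = 0.00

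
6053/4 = 6053/4  =  1513.25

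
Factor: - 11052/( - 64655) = 2^2*3^2 * 5^( - 1 ) * 67^( - 1 ) * 193^ ( - 1)* 307^1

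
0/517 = 0 =0.00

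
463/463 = 1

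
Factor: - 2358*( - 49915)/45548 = 2^( - 1 ) * 3^2*5^1*59^( - 1 ) * 67^1*131^1*149^1 * 193^(-1 ) = 58849785/22774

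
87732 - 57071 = 30661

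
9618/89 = 108 + 6/89 = 108.07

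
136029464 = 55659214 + 80370250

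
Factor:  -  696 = - 2^3*3^1*29^1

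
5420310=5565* 974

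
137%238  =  137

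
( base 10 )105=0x69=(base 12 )89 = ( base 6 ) 253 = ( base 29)3i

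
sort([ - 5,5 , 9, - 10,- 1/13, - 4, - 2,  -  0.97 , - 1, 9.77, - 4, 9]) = [- 10, - 5 , - 4,- 4, - 2, - 1, - 0.97, - 1/13, 5,9, 9,9.77]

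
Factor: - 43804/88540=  - 5^( - 1)*19^( - 1)* 47^1 =-47/95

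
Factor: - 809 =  - 809^1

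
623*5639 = 3513097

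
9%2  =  1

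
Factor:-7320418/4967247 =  - 2^1*3^(-1)*7^1*17^( -1)*97397^(  -  1 )*522887^1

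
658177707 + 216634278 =874811985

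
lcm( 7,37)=259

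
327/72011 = 327/72011 = 0.00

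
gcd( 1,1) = 1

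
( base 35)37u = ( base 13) 1A4B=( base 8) 7556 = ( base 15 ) 1285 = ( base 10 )3950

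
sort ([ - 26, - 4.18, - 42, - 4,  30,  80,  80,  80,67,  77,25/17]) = [ - 42, - 26, - 4.18, - 4,25/17 , 30, 67,77,  80, 80, 80]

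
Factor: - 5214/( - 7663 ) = 66/97 = 2^1*3^1 * 11^1*97^ ( - 1 )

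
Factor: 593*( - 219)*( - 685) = 3^1*5^1*73^1*137^1*593^1 = 88958895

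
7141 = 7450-309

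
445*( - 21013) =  - 9350785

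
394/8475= 394/8475 = 0.05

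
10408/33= 10408/33=315.39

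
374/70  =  187/35 = 5.34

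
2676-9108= -6432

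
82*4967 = 407294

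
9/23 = 9/23 = 0.39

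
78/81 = 26/27=0.96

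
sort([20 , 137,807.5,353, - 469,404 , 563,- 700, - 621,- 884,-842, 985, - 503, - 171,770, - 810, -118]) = [ -884, - 842, - 810, -700, - 621, -503, - 469, -171 , - 118,  20,137,  353, 404,563, 770, 807.5 , 985 ] 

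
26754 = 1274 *21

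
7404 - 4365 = 3039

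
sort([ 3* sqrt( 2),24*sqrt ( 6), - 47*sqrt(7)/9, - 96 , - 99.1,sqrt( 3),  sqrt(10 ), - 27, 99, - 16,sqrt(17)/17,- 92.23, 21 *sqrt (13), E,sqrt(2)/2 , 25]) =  [ - 99.1, - 96, - 92.23, - 27, - 16, - 47 * sqrt(7 )/9, sqrt ( 17)/17,sqrt(2 )/2, sqrt( 3),E,  sqrt( 10), 3 * sqrt( 2 ),25,24*sqrt( 6 ), 21*sqrt(13),  99 ]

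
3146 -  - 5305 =8451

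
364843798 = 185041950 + 179801848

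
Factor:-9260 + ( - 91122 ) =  - 100382 = - 2^1*53^1*947^1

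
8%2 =0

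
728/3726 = 364/1863 = 0.20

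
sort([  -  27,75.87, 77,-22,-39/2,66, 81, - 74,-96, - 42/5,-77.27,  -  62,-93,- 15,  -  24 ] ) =[-96,  -  93, - 77.27,  -  74,-62,-27, - 24, - 22,  -  39/2,  -  15,-42/5, 66,75.87,77,81]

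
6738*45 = 303210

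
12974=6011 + 6963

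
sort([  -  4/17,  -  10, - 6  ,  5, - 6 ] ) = [ - 10,-6, - 6, - 4/17, 5] 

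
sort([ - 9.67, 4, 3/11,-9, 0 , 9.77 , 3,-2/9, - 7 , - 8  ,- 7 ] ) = [ - 9.67, - 9,  -  8,-7, - 7, - 2/9,0,3/11,3,4, 9.77]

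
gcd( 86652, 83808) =36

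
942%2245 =942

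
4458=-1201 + 5659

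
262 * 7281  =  1907622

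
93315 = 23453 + 69862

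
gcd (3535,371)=7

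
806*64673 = 52126438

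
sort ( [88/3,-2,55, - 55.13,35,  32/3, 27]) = [ - 55.13, - 2, 32/3, 27,88/3,35, 55] 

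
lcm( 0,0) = 0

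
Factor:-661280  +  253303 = - 407977 = -407977^1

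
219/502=219/502=0.44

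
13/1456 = 1/112 = 0.01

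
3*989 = 2967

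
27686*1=27686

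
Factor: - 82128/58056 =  - 2^1*29^1*41^(  -  1 )  =  - 58/41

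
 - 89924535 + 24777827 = - 65146708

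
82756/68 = 1217=1217.00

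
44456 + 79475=123931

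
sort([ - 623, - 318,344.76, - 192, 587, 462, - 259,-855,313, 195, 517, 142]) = [ - 855, - 623,- 318, - 259, - 192, 142, 195,313, 344.76,462, 517, 587] 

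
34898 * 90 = 3140820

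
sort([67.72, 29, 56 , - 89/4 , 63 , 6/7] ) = [ - 89/4,  6/7, 29, 56,63,67.72 ]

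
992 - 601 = 391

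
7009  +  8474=15483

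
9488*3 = 28464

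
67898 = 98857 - 30959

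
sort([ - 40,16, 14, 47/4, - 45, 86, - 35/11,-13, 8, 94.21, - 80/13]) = [ - 45, - 40, - 13, - 80/13, - 35/11 , 8, 47/4, 14, 16, 86, 94.21 ] 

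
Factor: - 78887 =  - 78887^1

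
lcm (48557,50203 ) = 2961977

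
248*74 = 18352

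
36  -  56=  -20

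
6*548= 3288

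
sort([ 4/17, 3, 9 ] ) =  [4/17,3,9 ]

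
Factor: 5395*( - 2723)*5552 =-2^4*5^1*7^1 * 13^1*83^1*347^1*389^1 = - 81562127920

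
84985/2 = 84985/2 = 42492.50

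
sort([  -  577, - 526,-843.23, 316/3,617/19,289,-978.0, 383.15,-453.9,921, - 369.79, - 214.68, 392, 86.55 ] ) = [ - 978.0,- 843.23, - 577,-526, - 453.9, - 369.79, - 214.68, 617/19, 86.55, 316/3,289,383.15,392, 921]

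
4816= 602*8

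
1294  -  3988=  - 2694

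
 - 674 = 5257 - 5931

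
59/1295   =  59/1295 = 0.05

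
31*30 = 930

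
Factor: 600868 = 2^2*150217^1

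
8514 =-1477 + 9991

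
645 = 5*129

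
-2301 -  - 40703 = 38402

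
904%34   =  20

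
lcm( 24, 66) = 264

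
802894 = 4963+797931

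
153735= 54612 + 99123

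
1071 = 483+588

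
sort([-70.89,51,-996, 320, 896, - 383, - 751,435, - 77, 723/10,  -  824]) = [ - 996, - 824, - 751, -383, - 77, - 70.89,51,723/10,320,435,896]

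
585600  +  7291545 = 7877145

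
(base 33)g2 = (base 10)530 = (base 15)255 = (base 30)hk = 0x212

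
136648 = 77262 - -59386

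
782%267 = 248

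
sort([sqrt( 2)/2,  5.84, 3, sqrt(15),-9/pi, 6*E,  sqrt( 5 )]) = [- 9/pi,sqrt(  2)/2 , sqrt( 5) , 3 , sqrt(15 ) , 5.84, 6*E] 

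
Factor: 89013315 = 3^1*5^1*5934221^1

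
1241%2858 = 1241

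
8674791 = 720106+7954685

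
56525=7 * 8075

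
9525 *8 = 76200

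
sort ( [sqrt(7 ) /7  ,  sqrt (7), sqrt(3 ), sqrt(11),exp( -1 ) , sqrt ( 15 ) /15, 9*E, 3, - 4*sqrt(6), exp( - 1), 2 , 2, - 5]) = [ - 4*sqrt (6),-5, sqrt(15 )/15,exp( - 1), exp( - 1), sqrt ( 7 ) /7, sqrt(3),2, 2,sqrt(7 ),3, sqrt(11), 9 * E]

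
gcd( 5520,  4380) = 60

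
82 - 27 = 55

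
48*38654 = 1855392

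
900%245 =165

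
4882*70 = 341740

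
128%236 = 128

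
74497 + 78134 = 152631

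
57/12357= 19/4119   =  0.00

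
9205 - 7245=1960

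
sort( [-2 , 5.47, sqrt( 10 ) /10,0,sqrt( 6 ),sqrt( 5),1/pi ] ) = [ - 2,0, sqrt(10)/10,1/pi , sqrt( 5 ),sqrt( 6),5.47 ]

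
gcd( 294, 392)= 98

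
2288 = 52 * 44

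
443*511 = 226373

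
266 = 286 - 20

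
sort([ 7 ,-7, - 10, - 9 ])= [-10,-9, - 7, 7 ] 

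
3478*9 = 31302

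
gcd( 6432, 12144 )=48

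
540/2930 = 54/293 = 0.18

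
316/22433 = 316/22433 = 0.01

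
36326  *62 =2252212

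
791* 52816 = 41777456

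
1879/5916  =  1879/5916 = 0.32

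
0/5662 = 0 = 0.00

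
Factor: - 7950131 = - 7^1*1135733^1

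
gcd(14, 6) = 2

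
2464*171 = 421344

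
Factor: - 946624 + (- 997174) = - 2^1*971899^1  =  - 1943798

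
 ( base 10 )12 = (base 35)C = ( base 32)c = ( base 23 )C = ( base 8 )14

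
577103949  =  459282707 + 117821242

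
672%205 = 57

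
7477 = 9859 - 2382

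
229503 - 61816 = 167687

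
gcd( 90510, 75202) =2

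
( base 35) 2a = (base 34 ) 2C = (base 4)1100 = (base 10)80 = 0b1010000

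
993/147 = 331/49 = 6.76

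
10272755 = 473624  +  9799131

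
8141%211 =123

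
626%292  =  42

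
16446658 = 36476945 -20030287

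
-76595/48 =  - 76595/48= - 1595.73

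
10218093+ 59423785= 69641878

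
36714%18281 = 152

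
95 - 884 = - 789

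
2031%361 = 226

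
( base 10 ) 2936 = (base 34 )2ic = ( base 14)10da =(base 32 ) 2ro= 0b101101111000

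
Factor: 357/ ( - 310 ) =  - 2^( -1 )*3^1  *5^( - 1 )*7^1*17^1*31^( - 1 ) 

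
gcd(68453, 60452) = 889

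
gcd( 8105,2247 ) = 1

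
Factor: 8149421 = 7^1*1164203^1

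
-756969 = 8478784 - 9235753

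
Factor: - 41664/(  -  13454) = 96/31 = 2^5*3^1*31^( - 1) 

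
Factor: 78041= 78041^1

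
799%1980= 799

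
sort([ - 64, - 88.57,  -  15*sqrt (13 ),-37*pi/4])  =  [ - 88.57 , - 64,-15*sqrt(13), - 37 * pi/4 ]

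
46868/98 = 23434/49 = 478.24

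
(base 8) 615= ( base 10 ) 397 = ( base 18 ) 141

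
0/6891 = 0 = 0.00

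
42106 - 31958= 10148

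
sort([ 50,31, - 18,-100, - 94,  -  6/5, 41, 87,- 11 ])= [-100, - 94, - 18, - 11, - 6/5,  31, 41,50, 87 ]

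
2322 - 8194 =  - 5872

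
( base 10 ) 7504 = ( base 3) 101021221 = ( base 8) 16520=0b1110101010000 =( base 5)220004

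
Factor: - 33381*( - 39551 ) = 1320251931 = 3^2*3709^1*39551^1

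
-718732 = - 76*9457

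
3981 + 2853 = 6834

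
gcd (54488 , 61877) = 1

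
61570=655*94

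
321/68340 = 107/22780 =0.00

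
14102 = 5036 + 9066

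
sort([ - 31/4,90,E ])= [ - 31/4, E, 90]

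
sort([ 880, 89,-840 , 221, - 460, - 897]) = [- 897, - 840,-460,89, 221 , 880 ] 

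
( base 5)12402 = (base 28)16P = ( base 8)1721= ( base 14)4DB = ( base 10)977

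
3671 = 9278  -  5607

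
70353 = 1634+68719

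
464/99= 4 + 68/99  =  4.69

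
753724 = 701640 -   -  52084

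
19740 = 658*30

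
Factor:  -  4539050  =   -2^1*5^2*23^1*3947^1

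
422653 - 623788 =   -  201135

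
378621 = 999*379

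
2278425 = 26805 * 85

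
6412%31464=6412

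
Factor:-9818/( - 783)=2^1*3^ ( - 3 )  *  29^ (- 1 )*4909^1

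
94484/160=590+21/40 = 590.52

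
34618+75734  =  110352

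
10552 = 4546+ 6006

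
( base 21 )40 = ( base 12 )70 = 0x54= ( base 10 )84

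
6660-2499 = 4161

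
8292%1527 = 657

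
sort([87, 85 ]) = [ 85, 87] 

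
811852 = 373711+438141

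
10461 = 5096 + 5365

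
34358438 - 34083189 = 275249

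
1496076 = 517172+978904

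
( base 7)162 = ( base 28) 39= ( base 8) 135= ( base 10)93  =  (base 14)69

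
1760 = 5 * 352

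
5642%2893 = 2749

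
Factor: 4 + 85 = 89 = 89^1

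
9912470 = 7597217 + 2315253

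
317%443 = 317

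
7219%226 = 213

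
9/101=9/101 = 0.09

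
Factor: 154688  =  2^6*2417^1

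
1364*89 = 121396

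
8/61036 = 2/15259 = 0.00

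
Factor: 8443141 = 7^2 * 37^1*4657^1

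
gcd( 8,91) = 1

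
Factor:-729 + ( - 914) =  - 31^1 *53^1 = - 1643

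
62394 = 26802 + 35592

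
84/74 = 1 + 5/37 = 1.14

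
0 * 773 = 0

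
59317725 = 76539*775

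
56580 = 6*9430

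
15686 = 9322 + 6364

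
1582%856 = 726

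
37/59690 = 37/59690 = 0.00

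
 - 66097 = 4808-70905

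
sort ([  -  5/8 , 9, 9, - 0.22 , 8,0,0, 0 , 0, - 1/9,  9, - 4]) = [  -  4, - 5/8 ,- 0.22 ,- 1/9,  0, 0,0 , 0,8,9,9 , 9 ] 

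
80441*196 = 15766436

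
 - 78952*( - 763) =60240376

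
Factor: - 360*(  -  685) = 246600 =2^3*3^2*5^2*137^1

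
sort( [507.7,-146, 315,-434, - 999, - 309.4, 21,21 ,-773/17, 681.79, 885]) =[ -999 ,-434,-309.4, - 146, - 773/17,21, 21,315, 507.7,681.79,885]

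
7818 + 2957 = 10775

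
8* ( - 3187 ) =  -25496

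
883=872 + 11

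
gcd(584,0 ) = 584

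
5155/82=62 + 71/82 =62.87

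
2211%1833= 378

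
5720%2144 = 1432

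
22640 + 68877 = 91517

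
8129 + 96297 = 104426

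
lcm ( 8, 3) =24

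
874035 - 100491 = 773544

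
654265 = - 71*(  -  9215)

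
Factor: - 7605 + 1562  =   - 6043= -6043^1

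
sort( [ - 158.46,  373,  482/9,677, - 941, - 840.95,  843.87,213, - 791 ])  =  [-941, - 840.95,  -  791, - 158.46,  482/9,213,373, 677 , 843.87 ]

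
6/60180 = 1/10030 = 0.00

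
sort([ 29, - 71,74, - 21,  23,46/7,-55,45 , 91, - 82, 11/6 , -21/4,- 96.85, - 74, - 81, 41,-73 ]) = [ - 96.85,- 82, - 81 , - 74,  -  73, - 71, - 55 , - 21, - 21/4,11/6, 46/7, 23, 29,41,  45, 74 , 91 ]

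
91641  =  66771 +24870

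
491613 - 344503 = 147110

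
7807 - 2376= 5431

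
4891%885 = 466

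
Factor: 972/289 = 2^2 * 3^5* 17^( - 2 ) 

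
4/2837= 4/2837 =0.00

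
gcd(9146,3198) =2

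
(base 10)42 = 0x2A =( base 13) 33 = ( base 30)1c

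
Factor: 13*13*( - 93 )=-3^1*13^2*31^1 = - 15717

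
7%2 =1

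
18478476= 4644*3979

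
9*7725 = 69525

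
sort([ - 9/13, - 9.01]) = [ - 9.01, - 9/13]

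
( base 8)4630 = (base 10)2456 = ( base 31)2h7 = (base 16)998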